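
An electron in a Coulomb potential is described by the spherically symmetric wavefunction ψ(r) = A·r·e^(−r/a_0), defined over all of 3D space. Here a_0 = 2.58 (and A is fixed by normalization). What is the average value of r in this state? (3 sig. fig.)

⟨r⟩ ≈ 6.45

By definition ⟨r⟩ = ∫ r |ψ(r)|² 4πr² dr.
Recall ∫₀^∞ r^m e^(−r/β) dr = m!·β^(m+1), evaluating both integrals, ⟨r⟩ = 5·a_0/2.
Putting a_0 = 2.58 gives 6.450.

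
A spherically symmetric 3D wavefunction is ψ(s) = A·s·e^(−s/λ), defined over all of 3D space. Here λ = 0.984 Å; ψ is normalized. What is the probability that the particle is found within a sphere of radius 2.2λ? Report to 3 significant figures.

P ≈ 0.449

Integrate the radial probability density 4πs²|ψ|² over s ≤ 2.2λ.
Normalization gives A² = 1/(3·π·λ^5).
Let u = s/λ; then A², 4π and the length scale all cancel, so P = ∫_{0}^{2.2} u^4·e^(-2·u) du ÷ ∫_{0}^{∞} u^4·e^(-2·u) du.
An antiderivative of u^4·e^(-2·u) is -(u^4/2 + u^3 + 3·u^2/2 + 3·u/2 + 3/4)·e^(-2·u); evaluating from 0 to 2.2 gives ≈ 0.33661, while the full integral is 3/4.
The region integral divided by the full integral gives P = 0.4488.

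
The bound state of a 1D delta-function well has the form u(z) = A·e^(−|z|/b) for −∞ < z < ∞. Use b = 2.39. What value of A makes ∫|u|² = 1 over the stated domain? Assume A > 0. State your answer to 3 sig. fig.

A ≈ 0.647

We need A² ∫|f|² dz = 1, taking the integral from −∞ to ∞.
Using ∫₀^∞ zⁿ e^(−αz) dz = n!/αⁿ⁺¹, ∫|u|² dz = A²·(b).
Hence A² = 1/[b].
With b = 2.39: A² = 0.4184 and A = 0.6468.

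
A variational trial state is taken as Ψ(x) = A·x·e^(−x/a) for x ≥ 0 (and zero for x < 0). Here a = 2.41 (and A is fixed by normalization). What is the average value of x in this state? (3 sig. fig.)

⟨x⟩ ≈ 3.62

⟨x⟩ = ∫ x |Ψ|² dx over the full domain.
Using ∫₀^∞ xⁿ e^(−αx) dx = n!/αⁿ⁺¹, the ratio of the moment integral to the normalization integral gives ⟨x⟩ = 3·a/2.
Putting a = 2.41 gives 3.615.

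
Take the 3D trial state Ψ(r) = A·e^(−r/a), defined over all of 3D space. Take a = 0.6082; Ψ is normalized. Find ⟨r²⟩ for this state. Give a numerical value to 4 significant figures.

The expectation value is the |Ψ|²-weighted average of r^2: ∫ r^2|Ψ|² 4πr² dr.
Using ∫₀^∞ rⁿ e^(−αr) dr = n!/αⁿ⁺¹, the ratio of the moment integral to the normalization integral gives ⟨r²⟩ = 3·a^2.
With a = 0.6082, ⟨r^2⟩ = 1.1097.

⟨r^2⟩ ≈ 1.110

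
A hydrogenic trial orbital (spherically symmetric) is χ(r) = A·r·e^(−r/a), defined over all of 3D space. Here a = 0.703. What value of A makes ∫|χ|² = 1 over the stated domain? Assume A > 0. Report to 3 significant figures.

A ≈ 0.786

Normalization requires ∫|χ|² 4πr² dr = 1, integrated from 0 to ∞.
Using ∫₀^∞ rⁿ e^(−αr) dr = n!/αⁿ⁺¹, ∫|χ|² 4πr² dr = A²·(3·π·a^5).
Setting this equal to 1 gives A² = 1/(3·π·a^5).
Substituting a = 0.703 gives A² = 0.6179, so A = 0.7861.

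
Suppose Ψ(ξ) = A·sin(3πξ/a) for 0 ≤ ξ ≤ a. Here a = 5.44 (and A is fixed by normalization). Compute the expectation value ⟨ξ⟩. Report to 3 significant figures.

The expectation value is the |Ψ|²-weighted average of ξ: ∫ ξ|Ψ|² dξ.
Using sin²θ = (1 − cos 2θ)/2, the ratio of the moment integral to the normalization integral gives ⟨ξ⟩ = a/2.
Putting a = 5.44 gives 2.720.

⟨ξ⟩ ≈ 2.72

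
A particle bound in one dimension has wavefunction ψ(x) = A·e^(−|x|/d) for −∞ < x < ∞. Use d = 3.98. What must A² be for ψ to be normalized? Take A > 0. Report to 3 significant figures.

A^2 ≈ 0.251

Normalization requires ∫|ψ|² dx = 1, integrated from −∞ to ∞.
Using ∫₀^∞ xⁿ e^(−αx) dx = n!/αⁿ⁺¹, ∫|ψ|² dx = A²·(d).
Hence A² = 1/[d].
Plugging in d = 3.98 yields A = 0.5013.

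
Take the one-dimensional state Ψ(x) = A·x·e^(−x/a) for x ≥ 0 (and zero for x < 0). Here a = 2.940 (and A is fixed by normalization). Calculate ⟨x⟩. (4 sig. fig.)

⟨x⟩ ≈ 4.410

The expectation value is the |Ψ|²-weighted average of x: ∫ x|Ψ|² dx.
Evaluating both integrals, ⟨x⟩ = 3·a/2.
With a = 2.940, ⟨x⟩ = 4.4100.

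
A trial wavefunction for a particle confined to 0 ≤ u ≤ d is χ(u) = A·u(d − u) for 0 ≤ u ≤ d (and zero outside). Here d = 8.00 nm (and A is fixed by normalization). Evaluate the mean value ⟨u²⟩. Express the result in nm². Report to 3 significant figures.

⟨u²⟩ = ∫ u^2 |χ|² du over the full domain.
The ratio of the moment integral to the normalization integral gives ⟨u²⟩ = 2·d^2/7.
With d = 8.00, ⟨u^2⟩ = 18.29.

⟨u^2⟩ ≈ 18.3 nm^2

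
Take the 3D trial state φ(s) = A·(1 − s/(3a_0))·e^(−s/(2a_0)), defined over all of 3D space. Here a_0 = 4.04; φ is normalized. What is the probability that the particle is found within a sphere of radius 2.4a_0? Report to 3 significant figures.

With dV = 4πs²ds, the probability is ∫|φ|² dV over s ≤ 2.4a_0.
Normalization gives A² = 1/(8·π·a_0^3/3).
Let u = s/a_0; then A², 4π and the length scale all cancel, so P = ∫_{0}^{2.4} u^2·(1 - u/3)^2·e^(-u) du ÷ ∫_{0}^{∞} u^2·(1 - u/3)^2·e^(-u) du.
An antiderivative of u^2·(1 - u/3)^2·e^(-u) is (-u^4 + 2·u^3 - 3·u^2 - 6·u - 6)·e^(-u)/9; evaluating from 0 to 2.4 gives 2/3 - 9002·e^(-12/5)/1875, while the full integral is 2/3.
Taking the ratio yields P = 0.3467.

P ≈ 0.347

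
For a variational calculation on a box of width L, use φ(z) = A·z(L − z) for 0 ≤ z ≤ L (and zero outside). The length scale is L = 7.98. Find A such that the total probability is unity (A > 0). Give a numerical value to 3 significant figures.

A ≈ 0.0304

Require ∫ |φ|² dz = 1 over the whole domain.
Expanding the polynomial and integrating term by term, carrying out the integral gives A² · L^5/30.
So A² = (L^5/30)^(−1).
Plugging in L = 7.98 yields A = 0.03045.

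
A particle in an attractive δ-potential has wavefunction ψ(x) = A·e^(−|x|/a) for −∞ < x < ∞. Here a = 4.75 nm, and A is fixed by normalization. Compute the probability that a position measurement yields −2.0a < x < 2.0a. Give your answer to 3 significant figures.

|ψ|² is the probability density, so P = ∫_{−2.0a}^{2.0a} |ψ|² dx.
The normalization integral ∫|ψ|²dx over the whole domain equals a·A², and A² cancels in the ratio.
By symmetry take twice the x ≥ 0 contribution in numerator and denominator; the 2's cancel. In terms of u = x/a (A² and the length scale cancel between numerator and denominator), P = [∫_{0}^{2.0} e^(-2·u) du] / [∫_{0}^{∞} e^(-2·u) du].
Using ∫ e^(-2·u) du = -e^(-2·u)/2, the numerator is 1/2 - e^(-4)/2 and the denominator is 1/2.
Taking the ratio, P = 0.9817.

P ≈ 0.982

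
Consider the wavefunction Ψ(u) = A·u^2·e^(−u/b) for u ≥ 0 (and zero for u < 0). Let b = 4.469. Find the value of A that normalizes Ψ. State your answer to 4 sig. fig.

The normalization condition is ∫|Ψ|² du = 1 from 0 to ∞.
∫|Ψ|² du = A²·(3·b^5/4).
Hence A² = 1/[3·b^5/4].
With b = 4.469: A² = 0.00074797 and A = 0.027349.

A ≈ 0.02735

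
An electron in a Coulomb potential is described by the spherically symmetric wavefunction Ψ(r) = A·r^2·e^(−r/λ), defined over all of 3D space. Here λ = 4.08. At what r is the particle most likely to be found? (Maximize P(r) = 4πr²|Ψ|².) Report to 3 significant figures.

r ≈ 12.2

The maximum of P(r) = 4πr²|Ψ|² occurs where its derivative vanishes.
Solving yields r = 3·λ.
With λ = 4.08, the most probable radial distance is 12.24.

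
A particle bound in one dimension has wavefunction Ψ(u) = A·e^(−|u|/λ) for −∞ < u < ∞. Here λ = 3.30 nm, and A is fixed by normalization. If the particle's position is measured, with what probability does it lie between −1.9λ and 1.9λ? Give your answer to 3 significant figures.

P = ∫_{−1.9λ}^{1.9λ} |Ψ(u)|² du.
With A² fixed by ∫|Ψ|² = 1, i.e. A² = (λ)^(−1), substitute and integrate.
By symmetry take twice the u ≥ 0 contribution in numerator and denominator; the 2's cancel. Substituting t = u/λ, A² and the length scale cancel in the ratio: P = ∫_{0}^{1.9} e^(-2·t) dt / ∫_{0}^{∞} e^(-2·t) dt.
Using ∫ e^(-2·t) dt = -e^(-2·t)/2, the numerator is 1/2 - e^(-19/5)/2 and the denominator is 1/2.
Taking the ratio, P = 0.9776.

P ≈ 0.978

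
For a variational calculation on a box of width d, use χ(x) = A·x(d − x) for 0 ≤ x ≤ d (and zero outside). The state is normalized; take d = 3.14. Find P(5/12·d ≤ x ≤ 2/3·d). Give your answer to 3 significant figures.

P ≈ 0.444

P = ∫_{5/12·d}^{2/3·d} |χ(x)|² dx.
With A² fixed by ∫|χ|² = 1, i.e. A² = (d^5/30)^(−1), substitute and integrate.
In terms of u = x/d (A² and the length scale cancel between numerator and denominator), P = [∫_{5/12}^{2/3} u^2·(1 - u)^2 du] / [∫_{0}^{1} u^2·(1 - u)^2 du].
Using ∫ u^2·(1 - u)^2 du = u^3·(6·u^2 - 15·u + 10)/30, the numerator is ≈ 0.014783 and the denominator is 1/30.
This works out to P = 0.4435.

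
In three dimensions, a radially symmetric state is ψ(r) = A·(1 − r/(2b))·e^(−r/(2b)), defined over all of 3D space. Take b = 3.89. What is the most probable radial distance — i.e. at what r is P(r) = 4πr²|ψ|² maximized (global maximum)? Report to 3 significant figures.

r ≈ 20.4

Set d/dr [P(r) = 4πr²|ψ|²] = 0 and solve for r > 0.
This gives r = b·(√(5) + 3).
With b = 3.89, the most probable radial distance is 20.37.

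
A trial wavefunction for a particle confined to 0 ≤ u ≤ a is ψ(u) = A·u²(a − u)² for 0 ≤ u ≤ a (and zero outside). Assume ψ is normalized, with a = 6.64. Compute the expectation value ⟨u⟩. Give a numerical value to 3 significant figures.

⟨u⟩ = ∫ u |ψ|² du over the full domain.
Expanding the polynomial and integrating term by term, evaluating both integrals, ⟨u⟩ = a/2.
Putting a = 6.64 gives 3.320.

⟨u⟩ ≈ 3.32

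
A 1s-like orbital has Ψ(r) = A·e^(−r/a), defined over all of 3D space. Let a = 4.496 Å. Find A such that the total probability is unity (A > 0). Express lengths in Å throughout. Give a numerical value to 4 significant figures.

A ≈ 0.05918 Å^(-3/2)

Normalization requires ∫|Ψ|² 4πr² dr = 1, integrated from 0 to ∞.
(Spherical symmetry: dV = 4πr² dr.)
The integral (without the A² prefactor) comes out to π·a^3.
Setting this equal to 1 gives A² = 1/(π·a^3).
Plugging in a = 4.496 yields A = 0.059181.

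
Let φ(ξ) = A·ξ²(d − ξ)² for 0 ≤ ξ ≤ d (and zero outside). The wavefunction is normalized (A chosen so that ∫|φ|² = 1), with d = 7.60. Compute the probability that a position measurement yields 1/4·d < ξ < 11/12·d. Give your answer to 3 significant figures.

P = ∫_{1/4·d}^{11/12·d} |φ(ξ)|² dξ.
Since A² = 1/(d^9/630), this is the region integral divided by the full normalization integral.
Let u = ξ/d; then A² and the length scale cancel, so P = ∫_{1/4}^{11/12} u^4·(1 - u)^4 du ÷ ∫_{0}^{1} u^4·(1 - u)^4 du.
An antiderivative of u^4·(1 - u)^4 is u^5·(70·u^4 - 315·u^3 + 540·u^2 - 420·u + 126)/630; evaluating from 1/4 to 11/12 gives ≈ 0.0015090, while the full integral is 1/630.
The result is P = 0.9507.

P ≈ 0.951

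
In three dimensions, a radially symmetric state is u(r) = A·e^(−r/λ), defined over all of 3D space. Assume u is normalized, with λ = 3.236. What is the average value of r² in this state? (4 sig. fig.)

⟨r^2⟩ ≈ 31.42

⟨r²⟩ = ∫ r^2 |u|² 4πr² dr over the full domain.
Using ∫₀^∞ rⁿ e^(−αr) dr = n!/αⁿ⁺¹, evaluating both integrals, ⟨r²⟩ = 3·λ^2.
Putting λ = 3.236 gives 31.415.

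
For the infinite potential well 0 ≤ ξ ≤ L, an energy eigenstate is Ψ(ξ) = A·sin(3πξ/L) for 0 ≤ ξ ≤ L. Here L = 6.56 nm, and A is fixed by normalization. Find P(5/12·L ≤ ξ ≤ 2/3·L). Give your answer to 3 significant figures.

|Ψ|² is the probability density, so P = ∫_{5/12·L}^{2/3·L} |Ψ|² dξ.
The normalization integral ∫|Ψ|²dξ over the whole domain equals L/2·A², and A² cancels in the ratio.
Let u = ξ/L; then A² and the length scale cancel, so P = ∫_{5/12}^{2/3} sin(3·π·u)^2 du ÷ ∫_{0}^{1} sin(3·π·u)^2 du.
An antiderivative of sin(3·π·u)^2 is u/2 - sin(6·π·u)/(12·π); evaluating from 5/12 to 2/3 gives 1/(12·π) + 1/8, while the full integral is 1/2.
This works out to P = (2 + 3·π)/(12·π).

P ≈ 0.303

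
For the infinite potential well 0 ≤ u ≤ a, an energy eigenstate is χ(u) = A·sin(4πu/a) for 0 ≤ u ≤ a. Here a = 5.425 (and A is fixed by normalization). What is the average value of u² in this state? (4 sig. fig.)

⟨u^2⟩ ≈ 9.717

⟨u²⟩ = ∫ u^2 |χ|² du over the full domain.
Evaluating both integrals, ⟨u²⟩ = -a^2/(32·π^2) + a^2/3.
Putting a = 5.425 gives 9.7170.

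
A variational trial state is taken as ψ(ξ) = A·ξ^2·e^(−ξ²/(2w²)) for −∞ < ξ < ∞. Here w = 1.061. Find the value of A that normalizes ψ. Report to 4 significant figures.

Normalization requires ∫|ψ|² dξ = 1, integrated from −∞ to ∞.
With ψ = A·ξ^2·e^(−ξ²/(2w²)), the integral evaluates to A²·[3·√(π)·w^5/4].
Hence A² = 1/[3·√(π)·w^5/4].
With w = 1.061: A² = 0.55948 and A = 0.74799.

A ≈ 0.7480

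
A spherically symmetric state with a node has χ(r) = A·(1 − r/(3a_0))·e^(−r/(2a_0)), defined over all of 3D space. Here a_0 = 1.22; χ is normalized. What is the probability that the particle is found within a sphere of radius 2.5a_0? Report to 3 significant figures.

P ≈ 0.349

With dV = 4πr²dr, the probability is ∫|χ|² dV over r ≤ 2.5a_0.
A² is fixed by ∫₀^∞ 4πr²|χ|² dr = 1, i.e. A² = (8·π·a_0^3/3)^(−1).
In terms of u = r/a_0 (A², 4π and the length scale all cancel between numerator and denominator), P = [∫_{0}^{2.5} u^2·(1 - u/3)^2·e^(-u) du] / [∫_{0}^{∞} u^2·(1 - u/3)^2·e^(-u) du].
Using ∫ u^2·(1 - u/3)^2·e^(-u) du = (-u^4 + 2·u^3 - 3·u^2 - 6·u - 6)·e^(-u)/9, the numerator is 2/3 - 761·e^(-5/2)/144 and the denominator is 2/3.
Taking the ratio yields P = 0.3493.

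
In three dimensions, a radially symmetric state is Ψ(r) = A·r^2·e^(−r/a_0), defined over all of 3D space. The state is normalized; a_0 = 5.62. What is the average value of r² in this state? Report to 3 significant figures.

By definition ⟨r²⟩ = ∫ r^2 |Ψ(r)|² 4πr² dr.
Since the A² factors cancel between numerator and denominator, ⟨r²⟩ = 14·a_0^2.
With a_0 = 5.62, ⟨r^2⟩ = 442.2.

⟨r^2⟩ ≈ 442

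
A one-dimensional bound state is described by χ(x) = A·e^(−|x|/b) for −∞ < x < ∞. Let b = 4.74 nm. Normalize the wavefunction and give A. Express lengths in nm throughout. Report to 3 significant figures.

Normalization requires ∫|χ|² dx = 1, integrated from −∞ to ∞.
Using ∫₀^∞ xⁿ e^(−αx) dx = n!/αⁿ⁺¹, with χ = A·e^(−|x|/b), the integral evaluates to A²·[b].
So A² = (b)^(−1).
Plugging in b = 4.74 yields A = 0.4593.

A ≈ 0.459 nm^(-1/2)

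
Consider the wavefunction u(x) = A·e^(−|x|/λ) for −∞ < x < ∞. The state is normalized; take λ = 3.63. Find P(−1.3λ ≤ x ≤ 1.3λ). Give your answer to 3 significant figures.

P ≈ 0.926

|u|² is the probability density, so P = ∫_{−1.3λ}^{1.3λ} |u|² dx.
With A² fixed by ∫|u|² = 1, i.e. A² = (λ)^(−1), substitute and integrate.
Both integrals are even about x = 0, so only the x ≥ 0 halves are needed (the factors of 2 cancel). In terms of t = x/λ (A² and the length scale cancel between numerator and denominator), P = [∫_{0}^{1.3} e^(-2·t) dt] / [∫_{0}^{∞} e^(-2·t) dt].
With ∫ e^(-2·t) dt = -e^(-2·t)/2 + C, the region integral is 1/2 - e^(-13/5)/2 and the full one is 1/2.
Evaluating gives P = 0.9257.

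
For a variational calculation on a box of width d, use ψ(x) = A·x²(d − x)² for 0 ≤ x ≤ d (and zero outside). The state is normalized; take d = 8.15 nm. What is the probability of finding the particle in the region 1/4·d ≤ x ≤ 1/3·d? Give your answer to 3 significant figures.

|ψ|² is the probability density, so P = ∫_{1/4·d}^{1/3·d} |ψ|² dx.
The normalization integral ∫|ψ|²dx over the whole domain equals d^9/630·A², and A² cancels in the ratio.
Let u = x/d; then A² and the length scale cancel, so P = ∫_{1/4}^{1/3} u^4·(1 - u)^4 du ÷ ∫_{0}^{1} u^4·(1 - u)^4 du.
With ∫ u^4·(1 - u)^4 du = u^5·(70·u^4 - 315·u^3 + 540·u^2 - 420·u + 126)/630 + C, the region integral is ≈ 0.00015225 and the full one is 1/630.
This works out to P = 0.09592.

P ≈ 0.0959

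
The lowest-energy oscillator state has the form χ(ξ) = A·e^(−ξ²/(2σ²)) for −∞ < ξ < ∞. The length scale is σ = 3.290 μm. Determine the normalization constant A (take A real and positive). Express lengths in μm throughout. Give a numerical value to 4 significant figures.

Require ∫ |χ|² dξ = 1 over the whole domain.
Using the Gaussian integral ∫_{−∞}^{∞} e^(−αξ²) dξ = √(π/α), with χ = A·e^(−ξ²/(2σ²)), the integral evaluates to A²·[√(π)·σ].
Setting this equal to 1 gives A² = 1/(√(π)·σ).
Plugging in σ = 3.290 yields A = 0.41411.

A ≈ 0.4141 μm^(-1/2)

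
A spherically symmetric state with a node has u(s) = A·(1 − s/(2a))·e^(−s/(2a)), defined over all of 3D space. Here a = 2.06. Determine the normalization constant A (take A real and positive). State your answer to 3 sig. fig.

Require ∫ |u|² 4πs² ds = 1 over the whole domain.
The angular integral contributes 4π, leaving ∫₀^∞ s²|u|² ds.
Recall ∫₀^∞ s^m e^(−s/β) ds = m!·β^(m+1), with u = A·(1 − s/(2a))·e^(−s/(2a)), the integral evaluates to A²·[8·π·a^3].
So A² = (8·π·a^3)^(−1).
Substituting a = 2.06 gives A² = 0.004552, so A = 0.06747.

A ≈ 0.0675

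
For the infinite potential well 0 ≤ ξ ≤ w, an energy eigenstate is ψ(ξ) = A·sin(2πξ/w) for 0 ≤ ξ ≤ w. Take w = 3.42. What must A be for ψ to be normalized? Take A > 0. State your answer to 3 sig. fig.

We need A² ∫|f|² dξ = 1, taking the integral from 0 to w.
With ψ = A·sin(2πξ/w), the integral evaluates to A²·[w/2].
So A² = (w/2)^(−1).
With w = 3.42: A² = 0.5848 and A = 0.7647.

A ≈ 0.765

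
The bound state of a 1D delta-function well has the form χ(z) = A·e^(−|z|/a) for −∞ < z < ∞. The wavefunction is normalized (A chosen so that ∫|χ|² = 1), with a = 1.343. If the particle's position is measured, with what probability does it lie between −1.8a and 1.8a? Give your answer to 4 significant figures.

P = ∫_{−1.8a}^{1.8a} |χ(z)|² dz.
With A² fixed by ∫|χ|² = 1, i.e. A² = (a)^(−1), substitute and integrate.
Both integrals are even about z = 0, so only the z ≥ 0 halves are needed (the factors of 2 cancel). In terms of u = z/a (A² and the length scale cancel between numerator and denominator), P = [∫_{0}^{1.8} e^(-2·u) du] / [∫_{0}^{∞} e^(-2·u) du].
With ∫ e^(-2·u) du = -e^(-2·u)/2 + C, the region integral is 1/2 - e^(-18/5)/2 and the full one is 1/2.
The result is P = 0.97268.

P ≈ 0.9727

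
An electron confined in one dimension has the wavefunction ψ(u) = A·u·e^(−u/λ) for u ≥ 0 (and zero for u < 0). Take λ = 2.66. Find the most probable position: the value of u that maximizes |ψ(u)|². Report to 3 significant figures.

Differentiate |ψ(u)|² with respect to u and set to zero.
Solving yields u = λ.
With λ = 2.66, the most probable position is 2.660.

u ≈ 2.66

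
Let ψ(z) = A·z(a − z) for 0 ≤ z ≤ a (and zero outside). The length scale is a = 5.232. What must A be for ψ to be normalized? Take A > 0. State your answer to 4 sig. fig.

We need A² ∫|f|² dz = 1, taking the integral from 0 to a.
Carrying out the integral gives A² · a^5/30.
Setting this equal to 1 gives A² = 1/(a^5/30).
Plugging in a = 5.232 yields A = 0.087476.

A ≈ 0.08748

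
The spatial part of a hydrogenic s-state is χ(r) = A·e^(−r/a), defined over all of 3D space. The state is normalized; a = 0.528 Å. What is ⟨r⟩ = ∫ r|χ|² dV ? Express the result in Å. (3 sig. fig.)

⟨r⟩ ≈ 0.792 Å

⟨r⟩ = ∫ r |χ|² 4πr² dr over the full domain.
With ∫₀^∞ r^3 e^(−αr) dr = 3!/α^4, the ratio of the moment integral to the normalization integral gives ⟨r⟩ = 3·a/2.
With a = 0.528, ⟨r⟩ = 0.7920.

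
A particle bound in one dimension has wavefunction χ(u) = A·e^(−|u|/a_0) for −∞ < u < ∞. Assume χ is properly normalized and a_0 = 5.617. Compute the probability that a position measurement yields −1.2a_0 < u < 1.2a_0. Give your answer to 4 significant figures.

The probability is P = ∫ |χ|² du over [−1.2a_0, 1.2a_0].
The normalization integral ∫|χ|²du over the whole domain equals a_0·A², and A² cancels in the ratio.
By symmetry take twice the u ≥ 0 contribution in numerator and denominator; the 2's cancel. Let t = u/a_0; then A² and the length scale cancel, so P = ∫_{0}^{1.2} e^(-2·t) dt ÷ ∫_{0}^{∞} e^(-2·t) dt.
Using ∫ e^(-2·t) dt = -e^(-2·t)/2, the numerator is 1/2 - e^(-12/5)/2 and the denominator is 1/2.
This works out to P = 0.90928.

P ≈ 0.9093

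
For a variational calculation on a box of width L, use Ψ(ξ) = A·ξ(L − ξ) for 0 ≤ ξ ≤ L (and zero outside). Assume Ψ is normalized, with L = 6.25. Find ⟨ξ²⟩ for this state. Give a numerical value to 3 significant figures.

⟨ξ^2⟩ ≈ 11.2

By definition ⟨ξ²⟩ = ∫ ξ^2 |Ψ(ξ)|² dξ.
The ratio of the moment integral to the normalization integral gives ⟨ξ²⟩ = 2·L^2/7.
With L = 6.25, ⟨ξ^2⟩ = 11.16.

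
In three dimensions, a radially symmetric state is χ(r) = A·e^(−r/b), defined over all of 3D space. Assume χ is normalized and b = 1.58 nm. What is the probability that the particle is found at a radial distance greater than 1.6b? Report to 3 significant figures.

P ≈ 0.380

Integrate the radial probability density 4πr²|χ|² over r > 1.6b.
The full normalization integral is A²·[π·b^3] = 1, fixing A².
Let u = r/b; then A², 4π and the length scale all cancel, so P = ∫_{1.6}^{∞} u^2·e^(-2·u) du ÷ ∫_{0}^{∞} u^2·e^(-2·u) du.
Using ∫ u^2·e^(-2·u) du = -(2·u^2 + 2·u + 1)·e^(-2·u)/4, the numerator is 233·e^(-16/5)/100 and the denominator is 1/4.
This evaluates to P = 0.3799.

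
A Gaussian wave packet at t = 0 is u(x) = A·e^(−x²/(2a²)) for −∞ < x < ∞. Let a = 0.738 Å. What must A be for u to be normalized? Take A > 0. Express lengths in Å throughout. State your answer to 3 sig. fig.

The normalization condition is ∫|u|² dx = 1 from −∞ to ∞.
Carrying out the integral gives A² · √(π)·a.
Plugging in a = 0.738 yields A = 0.8743.

A ≈ 0.874 Å^(-1/2)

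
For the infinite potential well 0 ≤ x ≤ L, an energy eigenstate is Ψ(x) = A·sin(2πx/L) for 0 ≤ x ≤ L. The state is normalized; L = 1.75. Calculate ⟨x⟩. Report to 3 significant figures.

⟨x⟩ ≈ 0.875

The expectation value is the |Ψ|²-weighted average of x: ∫ x|Ψ|² dx.
With ∫₀^L sin²(nπx/L) dx = L/2, evaluating both integrals, ⟨x⟩ = L/2.
Putting L = 1.75 gives 0.8750.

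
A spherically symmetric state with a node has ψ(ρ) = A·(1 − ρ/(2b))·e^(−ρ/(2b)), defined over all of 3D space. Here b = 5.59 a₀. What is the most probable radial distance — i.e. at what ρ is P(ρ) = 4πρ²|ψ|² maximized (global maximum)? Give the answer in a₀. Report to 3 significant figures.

Set d/dρ [P(ρ) = 4πρ²|ψ|²] = 0 and solve for ρ > 0.
This gives ρ = b·(√(5) + 3).
With b = 5.59, the most probable radial distance is 29.27 a₀.

ρ ≈ 29.3 a₀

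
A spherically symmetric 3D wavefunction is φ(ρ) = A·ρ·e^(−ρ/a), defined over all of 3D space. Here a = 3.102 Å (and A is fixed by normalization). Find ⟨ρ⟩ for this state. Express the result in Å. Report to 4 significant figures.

The expectation value is the |φ|²-weighted average of ρ: ∫ ρ|φ|² 4πρ² dρ.
With ∫₀^∞ ρ^5 e^(−αρ) dρ = 5!/α^6, the ratio of the moment integral to the normalization integral gives ⟨ρ⟩ = 5·a/2.
With a = 3.102, ⟨ρ⟩ = 7.7550.

⟨ρ⟩ ≈ 7.755 Å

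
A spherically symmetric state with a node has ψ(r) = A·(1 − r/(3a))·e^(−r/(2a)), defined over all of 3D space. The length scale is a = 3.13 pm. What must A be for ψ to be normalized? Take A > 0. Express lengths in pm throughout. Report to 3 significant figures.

Normalization requires ∫|ψ|² 4πr² dr = 1, integrated from 0 to ∞.
The angular integral contributes 4π, leaving ∫₀^∞ r²|ψ|² dr.
∫|ψ|² 4πr² dr = A²·(8·π·a^3/3).
Plugging in a = 3.13 yields A = 0.06239.

A ≈ 0.0624 pm^(-3/2)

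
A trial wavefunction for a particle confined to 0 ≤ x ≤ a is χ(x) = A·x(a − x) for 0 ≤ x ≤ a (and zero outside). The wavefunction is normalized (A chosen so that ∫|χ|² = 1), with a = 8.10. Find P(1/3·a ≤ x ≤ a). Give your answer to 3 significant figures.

P ≈ 0.790

|χ|² is the probability density, so P = ∫_{1/3·a}^{a} |χ|² dx.
The normalization integral ∫|χ|²dx over the whole domain equals a^5/30·A², and A² cancels in the ratio.
In terms of u = x/a (A² and the length scale cancel between numerator and denominator), P = [∫_{1/3}^{1} u^2·(1 - u)^2 du] / [∫_{0}^{1} u^2·(1 - u)^2 du].
An antiderivative of u^2·(1 - u)^2 is u^3·(6·u^2 - 15·u + 10)/30; evaluating from 1/3 to 1 gives 32/1215, while the full integral is 1/30.
The result is P = 64/81.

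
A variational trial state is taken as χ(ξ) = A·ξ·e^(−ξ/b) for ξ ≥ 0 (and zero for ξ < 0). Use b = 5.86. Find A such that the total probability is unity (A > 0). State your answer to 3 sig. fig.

A ≈ 0.141

We need A² ∫|f|² dξ = 1, taking the integral from 0 to ∞.
With ∫₀^∞ ξ^2 e^(−αξ) dξ = 2!/α^3, carrying out the integral gives A² · b^3/4.
Setting this equal to 1 gives A² = 1/(b^3/4).
Plugging in b = 5.86 yields A = 0.1410.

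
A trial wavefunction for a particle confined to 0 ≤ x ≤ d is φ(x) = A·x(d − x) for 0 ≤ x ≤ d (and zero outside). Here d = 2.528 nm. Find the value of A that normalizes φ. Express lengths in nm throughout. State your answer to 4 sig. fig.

Normalization requires ∫|φ|² dx = 1, integrated from 0 to d.
Expanding the polynomial and integrating term by term, carrying out the integral gives A² · d^5/30.
Hence A² = 1/[d^5/30].
With d = 2.528: A² = 0.29056 and A = 0.53904.

A ≈ 0.5390 nm^(-5/2)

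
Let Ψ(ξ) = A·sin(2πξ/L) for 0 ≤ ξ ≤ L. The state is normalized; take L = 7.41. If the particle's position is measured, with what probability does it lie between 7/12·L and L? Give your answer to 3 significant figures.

P ≈ 0.486

|Ψ|² is the probability density, so P = ∫_{7/12·L}^{L} |Ψ|² dξ.
The normalization integral ∫|Ψ|²dξ over the whole domain equals L/2·A², and A² cancels in the ratio.
Substituting u = ξ/L, A² and the length scale cancel in the ratio: P = ∫_{7/12}^{1} sin(2·π·u)^2 du / ∫_{0}^{1} sin(2·π·u)^2 du.
Using ∫ sin(2·π·u)^2 du = u/2 - sin(4·π·u)/(8·π), the numerator is √(3)/(16·π) + 5/24 and the denominator is 1/2.
This works out to P = √(3)/(8·π) + 5/12.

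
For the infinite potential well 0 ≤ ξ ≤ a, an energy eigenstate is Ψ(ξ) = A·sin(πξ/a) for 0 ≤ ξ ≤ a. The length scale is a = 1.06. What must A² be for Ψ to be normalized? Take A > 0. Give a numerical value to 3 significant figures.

A^2 ≈ 1.89

Normalization requires ∫|Ψ|² dξ = 1, integrated from 0 to a.
With ∫₀^a sin²(nπξ/a) dξ = a/2, with Ψ = A·sin(πξ/a), the integral evaluates to A²·[a/2].
Setting this equal to 1 gives A² = 1/(a/2).
Substituting a = 1.06 gives A² = 1.887, so A = 1.374.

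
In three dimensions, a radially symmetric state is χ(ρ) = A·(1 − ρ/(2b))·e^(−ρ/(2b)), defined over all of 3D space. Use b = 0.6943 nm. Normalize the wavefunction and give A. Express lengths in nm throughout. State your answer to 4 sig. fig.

We need A² ∫|f|² 4πρ² dρ = 1, taking the integral from 0 to ∞.
The integral (without the A² prefactor) comes out to 8·π·b^3.
Setting this equal to 1 gives A² = 1/(8·π·b^3).
With b = 0.6943: A² = 0.11888 and A = 0.34479.

A ≈ 0.3448 nm^(-3/2)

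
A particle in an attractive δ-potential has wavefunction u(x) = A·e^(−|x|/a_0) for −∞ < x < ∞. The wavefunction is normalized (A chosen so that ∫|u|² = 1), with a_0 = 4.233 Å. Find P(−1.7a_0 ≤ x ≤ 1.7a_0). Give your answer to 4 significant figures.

|u|² is the probability density, so P = ∫_{−1.7a_0}^{1.7a_0} |u|² dx.
Since A² = 1/(a_0), this is the region integral divided by the full normalization integral.
By symmetry take twice the x ≥ 0 contribution in numerator and denominator; the 2's cancel. Let t = x/a_0; then A² and the length scale cancel, so P = ∫_{0}^{1.7} e^(-2·t) dt ÷ ∫_{0}^{∞} e^(-2·t) dt.
An antiderivative of e^(-2·t) is -e^(-2·t)/2; evaluating from 0 to 1.7 gives 1/2 - e^(-17/5)/2, while the full integral is 1/2.
This works out to P = 0.96663.

P ≈ 0.9666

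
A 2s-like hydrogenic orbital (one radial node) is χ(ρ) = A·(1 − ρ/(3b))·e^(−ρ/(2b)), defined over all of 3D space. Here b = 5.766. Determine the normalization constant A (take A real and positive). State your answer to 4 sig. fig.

A ≈ 0.02495

Require ∫ |χ|² 4πρ² dρ = 1 over the whole domain.
The angular integral contributes 4π, leaving ∫₀^∞ ρ²|χ|² dρ.
With ∫₀^∞ ρ^4 e^(−αρ) dρ = 4!/α^5, carrying out the integral gives A² · 8·π·b^3/3.
Hence A² = 1/[8·π·b^3/3].
Plugging in b = 5.766 yields A = 0.024953.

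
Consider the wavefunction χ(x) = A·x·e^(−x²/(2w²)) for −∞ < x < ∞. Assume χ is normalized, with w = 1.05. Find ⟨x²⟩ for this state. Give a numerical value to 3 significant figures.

⟨x^2⟩ ≈ 1.65

By definition ⟨x²⟩ = ∫ x^2 |χ(x)|² dx.
Using the Gaussian integral ∫_{−∞}^{∞} e^(−αx²) dx = √(π/α), evaluating both integrals, ⟨x²⟩ = 3·w^2/2.
Putting w = 1.05 gives 1.654.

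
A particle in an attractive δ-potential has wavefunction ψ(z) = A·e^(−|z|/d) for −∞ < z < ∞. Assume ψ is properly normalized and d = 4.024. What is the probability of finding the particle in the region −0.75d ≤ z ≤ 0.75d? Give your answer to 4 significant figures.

P ≈ 0.7769

P = ∫_{−0.75d}^{0.75d} |ψ(z)|² dz.
Since A² = 1/(d), this is the region integral divided by the full normalization integral.
By symmetry take twice the z ≥ 0 contribution in numerator and denominator; the 2's cancel. In terms of u = z/d (A² and the length scale cancel between numerator and denominator), P = [∫_{0}^{0.75} e^(-2·u) du] / [∫_{0}^{∞} e^(-2·u) du].
An antiderivative of e^(-2·u) is -e^(-2·u)/2; evaluating from 0 to 0.75 gives 1/2 - e^(-3/2)/2, while the full integral is 1/2.
Evaluating gives P = 0.77687.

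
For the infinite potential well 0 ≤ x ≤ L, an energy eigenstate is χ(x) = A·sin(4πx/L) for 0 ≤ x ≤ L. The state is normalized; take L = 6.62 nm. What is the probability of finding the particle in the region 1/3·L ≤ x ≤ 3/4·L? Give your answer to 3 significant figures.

The probability is P = ∫ |χ|² dx over [1/3·L, 3/4·L].
The normalization integral ∫|χ|²dx over the whole domain equals L/2·A², and A² cancels in the ratio.
In terms of u = x/L (A² and the length scale cancel between numerator and denominator), P = [∫_{1/3}^{3/4} sin(4·π·u)^2 du] / [∫_{0}^{1} sin(4·π·u)^2 du].
With ∫ sin(4·π·u)^2 du = u/2 - sin(4·π·u)·cos(4·π·u)/(8·π) + C, the region integral is √(3)/(32·π) + 5/24 and the full one is 1/2.
The result is P = √(3)/(16·π) + 5/12.

P ≈ 0.451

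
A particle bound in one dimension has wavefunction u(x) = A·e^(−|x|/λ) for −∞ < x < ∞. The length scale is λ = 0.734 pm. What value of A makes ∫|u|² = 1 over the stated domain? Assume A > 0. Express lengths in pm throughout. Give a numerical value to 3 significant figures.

A ≈ 1.17 pm^(-1/2)

The normalization condition is ∫|u|² dx = 1 from −∞ to ∞.
Recall ∫₀^∞ x^m e^(−x/β) dx = m!·β^(m+1), with u = A·e^(−|x|/λ), the integral evaluates to A²·[λ].
Hence A² = 1/[λ].
With λ = 0.734: A² = 1.362 and A = 1.167.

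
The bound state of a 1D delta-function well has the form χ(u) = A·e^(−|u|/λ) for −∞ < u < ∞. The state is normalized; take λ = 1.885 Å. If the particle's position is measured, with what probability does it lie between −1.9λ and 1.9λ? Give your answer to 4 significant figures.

P ≈ 0.9776

The probability is P = ∫ |χ|² du over [−1.9λ, 1.9λ].
The normalization integral ∫|χ|²du over the whole domain equals λ·A², and A² cancels in the ratio.
By symmetry take twice the u ≥ 0 contribution in numerator and denominator; the 2's cancel. In terms of t = u/λ (A² and the length scale cancel between numerator and denominator), P = [∫_{0}^{1.9} e^(-2·t) dt] / [∫_{0}^{∞} e^(-2·t) dt].
An antiderivative of e^(-2·t) is -e^(-2·t)/2; evaluating from 0 to 1.9 gives 1/2 - e^(-19/5)/2, while the full integral is 1/2.
The result is P = 0.97763.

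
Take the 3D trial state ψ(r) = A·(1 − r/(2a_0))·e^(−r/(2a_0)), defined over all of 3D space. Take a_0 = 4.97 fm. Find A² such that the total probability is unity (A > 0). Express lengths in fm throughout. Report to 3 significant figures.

The normalization condition is ∫|ψ|² 4πr² dr = 1 from 0 to ∞.
The integral (without the A² prefactor) comes out to 8·π·a_0^3.
Setting this equal to 1 gives A² = 1/(8·π·a_0^3).
With a_0 = 4.97: A² = 0.0003241 and A = 0.01800.

A^2 ≈ 0.000324 fm^(-3)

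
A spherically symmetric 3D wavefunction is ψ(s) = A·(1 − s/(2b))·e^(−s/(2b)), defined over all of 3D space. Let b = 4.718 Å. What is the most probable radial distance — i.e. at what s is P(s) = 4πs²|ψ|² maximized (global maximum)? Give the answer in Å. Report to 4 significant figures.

The maximum of P(s) = 4πs²|ψ|² occurs where its derivative vanishes.
This gives s = b·(√(5) + 3).
With b = 4.718, the most probable radial distance is 24.704 Å.

s ≈ 24.70 Å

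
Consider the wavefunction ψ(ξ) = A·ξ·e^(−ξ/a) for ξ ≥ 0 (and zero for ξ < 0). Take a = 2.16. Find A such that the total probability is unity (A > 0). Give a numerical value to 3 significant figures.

Require ∫ |ψ|² dξ = 1 over the whole domain.
The integral (without the A² prefactor) comes out to a^3/4.
Setting this equal to 1 gives A² = 1/(a^3/4).
Substituting a = 2.16 gives A² = 0.3969, so A = 0.6300.

A ≈ 0.630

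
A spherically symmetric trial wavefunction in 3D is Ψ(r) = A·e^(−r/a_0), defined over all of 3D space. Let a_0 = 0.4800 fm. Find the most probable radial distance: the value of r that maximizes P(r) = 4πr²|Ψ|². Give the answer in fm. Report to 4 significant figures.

r ≈ 0.4800 fm

The maximum of P(r) = 4πr²|Ψ|² occurs where its derivative vanishes.
Solving yields r = a_0.
With a_0 = 0.4800, the most probable radial distance is 0.48000 fm.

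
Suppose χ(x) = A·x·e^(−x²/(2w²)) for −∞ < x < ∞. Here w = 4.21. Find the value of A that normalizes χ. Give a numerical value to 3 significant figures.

We need A² ∫|f|² dx = 1, taking the integral from −∞ to ∞.
With ∫_{−∞}^{∞} x^(2m) e^(−αx²) dx = (2m−1)!!·√π / (2^m α^(m+1/2)), the integral (without the A² prefactor) comes out to √(π)·w^3/2.
With w = 4.21: A² = 0.01512 and A = 0.1230.

A ≈ 0.123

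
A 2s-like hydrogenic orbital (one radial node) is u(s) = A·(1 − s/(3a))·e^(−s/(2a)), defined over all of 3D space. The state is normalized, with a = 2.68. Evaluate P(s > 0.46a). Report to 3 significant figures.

P ≈ 0.973

Integrate the radial probability density 4πs²|u|² over s > 0.46a.
The full normalization integral is A²·[8·π·a^3/3] = 1, fixing A².
Substituting t = s/a, A², 4π and the length scale all cancel in the ratio: P = ∫_{0.46}^{∞} t^2·(1 - t/3)^2·e^(-t) dt / ∫_{0}^{∞} t^2·(1 - t/3)^2·e^(-t) dt.
An antiderivative of t^2·(1 - t/3)^2·e^(-t) is (-t^4 + 2·t^3 - 3·t^2 - 6·t - 6)·e^(-t)/9; evaluating from 0.46 to ∞ gives ≈ 0.64846, while the full integral is 2/3.
This evaluates to P = 0.9727.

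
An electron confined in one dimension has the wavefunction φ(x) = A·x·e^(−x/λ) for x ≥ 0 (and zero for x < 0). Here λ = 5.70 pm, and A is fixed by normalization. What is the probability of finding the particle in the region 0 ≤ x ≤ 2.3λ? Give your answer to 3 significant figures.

P ≈ 0.837

P = ∫_{0}^{2.3λ} |φ(x)|² dx.
The normalization integral ∫|φ|²dx over the whole domain equals λ^3/4·A², and A² cancels in the ratio.
In terms of u = x/λ (A² and the length scale cancel between numerator and denominator), P = [∫_{0}^{2.3} u^2·e^(-2·u) du] / [∫_{0}^{∞} u^2·e^(-2·u) du].
With ∫ u^2·e^(-2·u) du = -(2·u^2 + 2·u + 1)·e^(-2·u)/4 + C, the region integral is 1/4 - 809·e^(-23/5)/200 and the full one is 1/4.
This works out to P = 0.8374.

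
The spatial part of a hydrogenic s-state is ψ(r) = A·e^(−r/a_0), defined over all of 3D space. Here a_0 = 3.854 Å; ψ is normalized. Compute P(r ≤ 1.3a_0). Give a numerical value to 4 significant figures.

P ≈ 0.4816

P = ∫ |ψ|² 4πr² dr over r ≤ 1.3a_0.
The full normalization integral is A²·[π·a_0^3] = 1, fixing A².
In terms of u = r/a_0 (A², 4π and the length scale all cancel between numerator and denominator), P = [∫_{0}^{1.3} u^2·e^(-2·u) du] / [∫_{0}^{∞} u^2·e^(-2·u) du].
An antiderivative of u^2·e^(-2·u) is -(2·u^2 + 2·u + 1)·e^(-2·u)/4; evaluating from 0 to 1.3 gives 1/4 - 349·e^(-13/5)/200, while the full integral is 1/4.
The region integral divided by the full integral gives P = 0.48157.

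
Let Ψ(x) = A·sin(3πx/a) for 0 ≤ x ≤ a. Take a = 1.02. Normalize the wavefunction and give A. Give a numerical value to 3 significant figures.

Normalization requires ∫|Ψ|² dx = 1, integrated from 0 to a.
With ∫₀^a sin²(nπx/a) dx = a/2, the integral (without the A² prefactor) comes out to a/2.
So A² = (a/2)^(−1).
Substituting a = 1.02 gives A² = 1.961, so A = 1.400.

A ≈ 1.40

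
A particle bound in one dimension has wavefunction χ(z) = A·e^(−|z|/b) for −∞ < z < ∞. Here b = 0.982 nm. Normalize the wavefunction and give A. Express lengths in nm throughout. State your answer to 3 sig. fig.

We need A² ∫|f|² dz = 1, taking the integral from −∞ to ∞.
Using ∫₀^∞ zⁿ e^(−αz) dz = n!/αⁿ⁺¹, ∫|χ|² dz = A²·(b).
Substituting b = 0.982 gives A² = 1.018, so A = 1.009.

A ≈ 1.01 nm^(-1/2)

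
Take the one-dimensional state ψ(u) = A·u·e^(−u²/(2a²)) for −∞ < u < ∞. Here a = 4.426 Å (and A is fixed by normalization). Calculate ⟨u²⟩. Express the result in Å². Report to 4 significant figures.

⟨u^2⟩ ≈ 29.38 Å^2

⟨u²⟩ = ∫ u^2 |ψ|² du over the full domain.
Since the A² factors cancel between numerator and denominator, ⟨u²⟩ = 3·a^2/2.
With a = 4.426, ⟨u^2⟩ = 29.384.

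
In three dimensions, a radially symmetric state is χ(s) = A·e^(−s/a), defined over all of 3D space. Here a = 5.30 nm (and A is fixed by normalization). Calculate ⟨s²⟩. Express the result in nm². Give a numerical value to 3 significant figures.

⟨s²⟩ = ∫ s^2 |χ|² 4πs² ds over the full domain.
Since the A² factors cancel between numerator and denominator, ⟨s²⟩ = 3·a^2.
Putting a = 5.30 gives 84.27.

⟨s^2⟩ ≈ 84.3 nm^2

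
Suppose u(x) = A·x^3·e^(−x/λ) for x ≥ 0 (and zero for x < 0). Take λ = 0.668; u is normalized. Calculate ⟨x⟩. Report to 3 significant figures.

⟨x⟩ ≈ 2.34

⟨x⟩ = ∫ x |u|² dx over the full domain.
Using ∫₀^∞ xⁿ e^(−αx) dx = n!/αⁿ⁺¹, evaluating both integrals, ⟨x⟩ = 7·λ/2.
Putting λ = 0.668 gives 2.338.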